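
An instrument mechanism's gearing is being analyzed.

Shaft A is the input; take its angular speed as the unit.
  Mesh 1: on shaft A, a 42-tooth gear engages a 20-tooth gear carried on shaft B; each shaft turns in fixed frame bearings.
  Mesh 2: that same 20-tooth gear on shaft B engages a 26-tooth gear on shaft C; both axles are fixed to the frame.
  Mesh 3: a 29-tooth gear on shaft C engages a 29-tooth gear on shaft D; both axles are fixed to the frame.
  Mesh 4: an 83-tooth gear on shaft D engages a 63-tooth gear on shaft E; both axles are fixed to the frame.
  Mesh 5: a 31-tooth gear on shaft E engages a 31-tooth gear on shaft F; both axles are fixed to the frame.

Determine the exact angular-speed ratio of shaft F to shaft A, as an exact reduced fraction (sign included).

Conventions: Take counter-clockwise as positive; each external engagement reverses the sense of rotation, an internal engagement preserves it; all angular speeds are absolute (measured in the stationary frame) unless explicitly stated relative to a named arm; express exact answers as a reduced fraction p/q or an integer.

-83/39

class = fixed-axis compound train [5 meshes; 5 ratios multiply, 5 sense flips]
mesh 1 [42T→20T]: running ratio 21/10, sense −
mesh 2 [20T→26T]: running ratio 21/13, sense +
mesh 3 [29T→29T]: running ratio 21/13, sense −
mesh 4 [83T→63T]: running ratio 83/39, sense +
mesh 5 [31T→31T]: running ratio 83/39, sense −
ω_out/ω_in = -83/39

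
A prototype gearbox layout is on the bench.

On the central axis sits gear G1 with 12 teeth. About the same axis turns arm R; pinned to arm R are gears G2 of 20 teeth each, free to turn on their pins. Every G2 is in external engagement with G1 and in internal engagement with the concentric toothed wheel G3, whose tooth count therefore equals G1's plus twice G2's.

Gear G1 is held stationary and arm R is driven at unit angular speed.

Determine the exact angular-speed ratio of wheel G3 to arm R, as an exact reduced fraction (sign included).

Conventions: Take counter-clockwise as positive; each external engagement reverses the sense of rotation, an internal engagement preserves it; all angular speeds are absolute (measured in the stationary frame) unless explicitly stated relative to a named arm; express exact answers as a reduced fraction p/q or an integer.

planetary set (12T centre, 20T on arm, 52T internal) — Willis relation
ring teeth: 12 + 2·20 = 52
12(ω_sun−ω_arm) = −52(ω_ring−ω_arm),  ω_sun = 0, ω_arm = 1
ω_ring = 1 − (12/52)(0−1) = 16/13
ω_out/ω_in = 16/13

16/13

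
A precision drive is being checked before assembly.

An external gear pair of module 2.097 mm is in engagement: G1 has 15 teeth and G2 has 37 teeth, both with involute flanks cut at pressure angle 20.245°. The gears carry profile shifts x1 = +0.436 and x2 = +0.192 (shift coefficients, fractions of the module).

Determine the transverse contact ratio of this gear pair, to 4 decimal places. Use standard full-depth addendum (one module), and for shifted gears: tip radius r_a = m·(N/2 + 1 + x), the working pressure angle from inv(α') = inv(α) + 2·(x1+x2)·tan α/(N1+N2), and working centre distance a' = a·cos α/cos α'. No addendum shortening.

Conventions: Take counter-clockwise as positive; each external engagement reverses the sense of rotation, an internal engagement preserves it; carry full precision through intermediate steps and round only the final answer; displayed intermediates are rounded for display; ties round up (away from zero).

1.4399

class = single-mesh tooth geometry [involute pair 15T × 37T, m = 2.097]
base radii: r_b1 = 14.755879, r_b2 = 36.397835
tip radii: r_a1 = 18.738792, r_a2 = 41.294124
inv(α') = inv(20.245°) + 2·(+0.436+0.192)·tan α/(15+37) = 0.02438686  ⇒  α' = 23.41689°
a' = a·cos α / cos α' = 54.5220·cos 20.245°/cos 23.41689° = 55.745014
action lengths: √(r_a1²−r_b1²) = 11.550167, √(r_a2²−r_b2²) = 19.503904
base pitch p_b = π·m·cos α = 6.180928
CR = (11.550167 + 19.503904 − 55.745014·sin 23.41689°)/6.180928 = 1.439908
contact ratio ≈ 1.4399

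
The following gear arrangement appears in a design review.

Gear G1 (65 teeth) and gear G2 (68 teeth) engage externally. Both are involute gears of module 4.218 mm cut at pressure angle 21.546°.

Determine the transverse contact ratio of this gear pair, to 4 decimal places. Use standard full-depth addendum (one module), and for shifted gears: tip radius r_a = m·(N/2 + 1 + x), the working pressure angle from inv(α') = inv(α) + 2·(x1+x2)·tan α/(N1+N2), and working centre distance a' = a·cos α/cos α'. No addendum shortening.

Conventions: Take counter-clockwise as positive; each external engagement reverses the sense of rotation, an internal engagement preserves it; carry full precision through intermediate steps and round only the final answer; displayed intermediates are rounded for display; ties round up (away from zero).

recognized (one external pair, fixed centres): single-mesh tooth geometry, m = 4.218, N1 = 65, N2 = 68
base radii: r_b1 = 127.505914, r_b2 = 133.390803
tip radii: r_a1 = 141.303000, r_a2 = 147.630000
no profile shift: α' = α, a' = a
action lengths: √(r_a1²−r_b1²) = 60.899750, √(r_a2²−r_b2²) = 63.257495
base pitch p_b = π·m·cos α = 12.325281
CR = (60.899750 + 63.257495 − 280.497000·sin 21.54600°)/12.325281 = 1.715600
contact ratio ≈ 1.7156

1.7156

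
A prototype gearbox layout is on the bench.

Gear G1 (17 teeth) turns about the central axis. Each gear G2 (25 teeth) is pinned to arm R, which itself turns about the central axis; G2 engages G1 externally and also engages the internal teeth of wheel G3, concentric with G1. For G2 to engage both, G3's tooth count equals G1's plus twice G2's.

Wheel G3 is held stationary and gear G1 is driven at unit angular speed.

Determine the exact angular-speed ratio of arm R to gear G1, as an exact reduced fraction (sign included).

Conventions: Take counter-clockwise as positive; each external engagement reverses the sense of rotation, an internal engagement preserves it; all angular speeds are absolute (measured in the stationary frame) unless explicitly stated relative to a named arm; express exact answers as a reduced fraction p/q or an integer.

17/84

planetary set (17T centre, 25T on arm, 67T internal) — Willis relation
ring teeth: 17 + 2·25 = 67
17(ω_sun−ω_arm) = −67(ω_ring−ω_arm),  ω_ring = 0, ω_sun = 1
17(1−ω_arm) = −67(0−ω_arm)  ⇒  84·ω_arm = 17  ⇒  ω_arm = 17/84
ω_out/ω_in = 17/84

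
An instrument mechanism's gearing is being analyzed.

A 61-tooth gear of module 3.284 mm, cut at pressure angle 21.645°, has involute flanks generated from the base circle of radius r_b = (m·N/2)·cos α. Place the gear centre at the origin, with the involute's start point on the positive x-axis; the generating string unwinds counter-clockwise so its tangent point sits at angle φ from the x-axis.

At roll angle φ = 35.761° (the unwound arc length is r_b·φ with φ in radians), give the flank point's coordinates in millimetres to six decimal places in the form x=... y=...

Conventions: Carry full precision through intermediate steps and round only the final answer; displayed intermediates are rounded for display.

recognized (one wheel, involute flank): single-mesh tooth geometry, m = 3.284, N = 61
pitch radius r_p = m·N/2 = 3.284·61/2 = 100.162000
base radius r_b = r_p·cos α = 100.162000·cos 21.645° = 93.099284
roll angle φ = 35.761° = 0.62414719 rad
x = r_b·(cos φ + φ·sin φ) = 109.504945
y = r_b·(sin φ − φ·cos φ) = 7.255587

x=109.504945 y=7.255587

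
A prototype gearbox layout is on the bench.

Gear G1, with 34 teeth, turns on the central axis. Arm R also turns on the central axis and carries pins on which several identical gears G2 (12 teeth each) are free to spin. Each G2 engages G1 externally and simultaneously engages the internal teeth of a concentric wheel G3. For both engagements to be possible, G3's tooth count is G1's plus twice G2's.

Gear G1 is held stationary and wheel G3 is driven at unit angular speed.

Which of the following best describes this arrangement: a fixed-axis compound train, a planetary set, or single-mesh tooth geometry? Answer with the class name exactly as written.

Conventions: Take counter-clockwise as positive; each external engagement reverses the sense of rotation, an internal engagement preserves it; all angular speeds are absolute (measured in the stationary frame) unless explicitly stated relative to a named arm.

planetary set

class = planetary set [G3 = 34+2·12 = 58; Willis about the carrier]
classification: planetary set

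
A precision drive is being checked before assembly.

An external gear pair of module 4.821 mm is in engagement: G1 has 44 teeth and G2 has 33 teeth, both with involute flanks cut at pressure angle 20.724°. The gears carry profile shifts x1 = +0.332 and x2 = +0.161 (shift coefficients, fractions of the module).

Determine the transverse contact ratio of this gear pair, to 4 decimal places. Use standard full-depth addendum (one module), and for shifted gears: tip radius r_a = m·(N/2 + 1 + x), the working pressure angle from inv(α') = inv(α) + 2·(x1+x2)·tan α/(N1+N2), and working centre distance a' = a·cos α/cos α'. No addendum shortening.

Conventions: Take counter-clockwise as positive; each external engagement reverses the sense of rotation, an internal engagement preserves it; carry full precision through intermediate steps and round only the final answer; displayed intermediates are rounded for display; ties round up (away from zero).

1.5921

single-mesh involute tooth geometry (44T engaging 33T at module 4.821)
base radii: r_b1 = 99.199352, r_b2 = 74.399514
tip radii: r_a1 = 112.483572, r_a2 = 85.143681
inv(α') = inv(20.724°) + 2·(+0.332+0.161)·tan α/(44+33) = 0.02149005  ⇒  α' = 22.49184°
a' = a·cos α / cos α' = 185.6085·cos 20.724°/cos 22.49184° = 187.890976
action lengths: √(r_a1²−r_b1²) = 53.028695, √(r_a2²−r_b2²) = 41.402400
base pitch p_b = π·m·cos α = 14.165634
CR = (53.028695 + 41.402400 − 187.890976·sin 22.49184°)/14.165634 = 1.592097
contact ratio ≈ 1.5921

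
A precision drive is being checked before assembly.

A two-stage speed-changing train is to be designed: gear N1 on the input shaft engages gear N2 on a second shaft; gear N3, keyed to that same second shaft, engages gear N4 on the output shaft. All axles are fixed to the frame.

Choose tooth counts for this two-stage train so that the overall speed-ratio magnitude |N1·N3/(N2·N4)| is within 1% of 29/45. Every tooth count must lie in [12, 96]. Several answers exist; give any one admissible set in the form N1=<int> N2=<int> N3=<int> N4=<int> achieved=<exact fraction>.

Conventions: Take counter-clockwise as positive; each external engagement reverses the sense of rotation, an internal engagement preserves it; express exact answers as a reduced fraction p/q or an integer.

design class (target 29/45): fixed-axis compound train
target = 29/45 in lowest terms: an exact hit needs N1·N3 = k·29 and N2·N4 = k·45 for one integer k, every count in [12, 96]; additionally prefer no 1:1 stage (N1 ≠ N2, N3 ≠ N4)
k = 1…11: no 1:1-free in-range split of k·29 and k·45 into factor pairs; take k = 12
k = 12: N1·N3 = 348 = 12·29, N2·N4 = 540 = 45·12
achieved = 12·29/(45·12) = 29/45; |achieved − target| = 0 ≤ 29/4500 ✓

N1=12 N2=45 N3=29 N4=12 achieved=29/45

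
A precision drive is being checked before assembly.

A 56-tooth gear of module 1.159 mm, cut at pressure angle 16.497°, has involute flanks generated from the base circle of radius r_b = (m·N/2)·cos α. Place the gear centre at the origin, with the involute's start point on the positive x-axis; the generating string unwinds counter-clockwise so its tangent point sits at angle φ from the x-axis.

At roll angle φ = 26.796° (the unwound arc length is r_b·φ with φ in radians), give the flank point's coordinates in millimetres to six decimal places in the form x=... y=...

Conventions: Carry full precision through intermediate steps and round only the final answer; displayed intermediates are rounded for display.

recognized (one wheel, involute flank): single-mesh tooth geometry, m = 1.159, N = 56
pitch radius r_p = m·N/2 = 1.159·56/2 = 32.452000
base radius r_b = r_p·cos α = 32.452000·cos 16.497° = 31.116101
roll angle φ = 26.796° = 0.46767843 rad
x = r_b·(cos φ + φ·sin φ) = 34.335181
y = r_b·(sin φ − φ·cos φ) = 1.037951

x=34.335181 y=1.037951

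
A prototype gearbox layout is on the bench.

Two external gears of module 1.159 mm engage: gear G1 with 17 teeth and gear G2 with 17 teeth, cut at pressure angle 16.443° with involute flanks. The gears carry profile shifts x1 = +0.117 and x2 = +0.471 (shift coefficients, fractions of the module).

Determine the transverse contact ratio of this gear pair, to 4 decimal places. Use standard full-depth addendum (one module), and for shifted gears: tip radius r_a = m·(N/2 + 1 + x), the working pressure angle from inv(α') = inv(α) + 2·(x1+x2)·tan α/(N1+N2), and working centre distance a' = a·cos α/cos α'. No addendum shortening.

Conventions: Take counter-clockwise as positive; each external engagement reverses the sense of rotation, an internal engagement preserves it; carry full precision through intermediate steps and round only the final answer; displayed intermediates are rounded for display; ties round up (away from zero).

class = single-mesh tooth geometry [involute pair 17T × 17T, m = 1.159]
base radii: r_b1 = 9.448591, r_b2 = 9.448591
tip radii: r_a1 = 11.146103, r_a2 = 11.556389
inv(α') = inv(16.443°) + 2·(+0.117+0.471)·tan α/(17+17) = 0.01835528  ⇒  α' = 21.38508°
a' = a·cos α / cos α' = 19.7030·cos 16.443°/cos 21.38508° = 20.294438
action lengths: √(r_a1²−r_b1²) = 5.912675, √(r_a2²−r_b2²) = 6.653890
base pitch p_b = π·m·cos α = 3.492191
CR = (5.912675 + 6.653890 − 20.294438·sin 21.38508°)/3.492191 = 1.479449
contact ratio ≈ 1.4794

1.4794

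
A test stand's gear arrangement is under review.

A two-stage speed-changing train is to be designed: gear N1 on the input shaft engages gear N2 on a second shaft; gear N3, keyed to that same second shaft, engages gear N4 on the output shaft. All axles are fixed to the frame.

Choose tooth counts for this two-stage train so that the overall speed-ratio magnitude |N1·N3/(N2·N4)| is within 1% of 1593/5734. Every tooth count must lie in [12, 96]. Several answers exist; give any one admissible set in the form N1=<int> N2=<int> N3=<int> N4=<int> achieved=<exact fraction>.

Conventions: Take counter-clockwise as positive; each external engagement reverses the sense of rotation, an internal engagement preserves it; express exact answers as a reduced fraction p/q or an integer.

N1=27 N2=61 N3=59 N4=94 achieved=1593/5734

topology: fixed-axis compound train — 2 stages, target 1593/5734
target = 1593/5734 in lowest terms: an exact hit needs N1·N3 = k·1593 and N2·N4 = k·5734 for one integer k, every count in [12, 96]; additionally prefer no 1:1 stage (N1 ≠ N2, N3 ≠ N4)
k = 1: N1·N3 = 1593 = 27·59, N2·N4 = 5734 = 61·94
achieved = 27·59/(61·94) = 1593/5734; |achieved − target| = 0 ≤ 1593/573400 ✓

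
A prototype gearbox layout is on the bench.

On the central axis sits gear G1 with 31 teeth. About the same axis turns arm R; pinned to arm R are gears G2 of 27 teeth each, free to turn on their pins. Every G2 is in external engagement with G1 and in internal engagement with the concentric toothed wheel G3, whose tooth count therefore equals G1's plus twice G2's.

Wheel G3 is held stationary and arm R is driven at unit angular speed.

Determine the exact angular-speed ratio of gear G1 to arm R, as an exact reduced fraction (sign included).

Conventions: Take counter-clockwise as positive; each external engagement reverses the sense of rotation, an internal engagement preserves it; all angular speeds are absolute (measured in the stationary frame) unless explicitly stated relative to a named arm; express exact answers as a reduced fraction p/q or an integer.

recognized (axles ride arm R): planetary set, 31/27/85 teeth
ring teeth: 31 + 2·27 = 85
31(ω_sun−ω_arm) = −85(ω_ring−ω_arm),  ω_ring = 0, ω_arm = 1
ω_sun = 1 − (85/31)(0−1) = 116/31
ω_out/ω_in = 116/31

116/31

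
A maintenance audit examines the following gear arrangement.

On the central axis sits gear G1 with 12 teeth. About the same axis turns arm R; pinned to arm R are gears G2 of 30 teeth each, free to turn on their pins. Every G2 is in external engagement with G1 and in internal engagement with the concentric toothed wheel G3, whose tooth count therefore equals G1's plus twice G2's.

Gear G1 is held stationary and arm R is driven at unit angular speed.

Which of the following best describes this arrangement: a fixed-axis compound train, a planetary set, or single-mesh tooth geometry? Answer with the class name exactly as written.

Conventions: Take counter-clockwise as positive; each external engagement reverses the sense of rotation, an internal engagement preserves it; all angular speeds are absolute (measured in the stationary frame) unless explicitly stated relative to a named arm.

recognized (axles ride arm R): planetary set, 12/30/72 teeth
classification: planetary set

planetary set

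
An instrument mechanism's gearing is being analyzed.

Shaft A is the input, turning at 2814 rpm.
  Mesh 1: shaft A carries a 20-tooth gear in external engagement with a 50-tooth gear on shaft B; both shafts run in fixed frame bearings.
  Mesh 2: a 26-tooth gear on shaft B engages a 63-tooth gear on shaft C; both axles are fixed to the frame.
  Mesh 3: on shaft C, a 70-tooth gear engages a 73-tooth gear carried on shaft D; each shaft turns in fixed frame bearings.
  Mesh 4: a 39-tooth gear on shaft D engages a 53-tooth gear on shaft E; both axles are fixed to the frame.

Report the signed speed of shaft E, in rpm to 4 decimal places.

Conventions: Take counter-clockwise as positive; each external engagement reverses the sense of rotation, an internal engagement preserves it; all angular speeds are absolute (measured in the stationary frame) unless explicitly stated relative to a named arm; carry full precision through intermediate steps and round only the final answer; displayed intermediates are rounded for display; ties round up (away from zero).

+327.7788 rpm

recognized (5 fixed axles, 4 meshes): fixed-axis compound train
mesh 1 [20T→50T]: ω = 2814.0000×20/50 = 1125.6000 rpm, sense flips to −
mesh 2 [26T→63T]: ω = 1125.6000×26/63 = 464.5333 rpm, sense flips to +
mesh 3 [70T→73T]: ω = 464.5333×70/73 = 445.4429 rpm, sense flips to −
mesh 4 [39T→53T]: ω = 445.4429×39/53 = 327.7788 rpm, sense flips to +
signed output speed = +327.7788 rpm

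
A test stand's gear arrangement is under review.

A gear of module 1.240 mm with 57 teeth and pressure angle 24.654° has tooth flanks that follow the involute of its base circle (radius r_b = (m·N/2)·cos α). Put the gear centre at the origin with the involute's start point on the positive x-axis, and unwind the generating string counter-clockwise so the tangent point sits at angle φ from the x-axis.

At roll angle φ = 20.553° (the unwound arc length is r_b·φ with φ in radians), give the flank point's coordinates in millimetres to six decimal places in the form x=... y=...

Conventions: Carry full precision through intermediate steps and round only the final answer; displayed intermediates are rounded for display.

single-mesh involute tooth geometry (57T wheel at module 1.240)
pitch radius r_p = m·N/2 = 1.240·57/2 = 35.340000
base radius r_b = r_p·cos α = 35.340000·cos 24.654° = 32.118525
roll angle φ = 20.553° = 0.35871752 rad
x = r_b·(cos φ + φ·sin φ) = 34.118999
y = r_b·(sin φ − φ·cos φ) = 0.487858

x=34.118999 y=0.487858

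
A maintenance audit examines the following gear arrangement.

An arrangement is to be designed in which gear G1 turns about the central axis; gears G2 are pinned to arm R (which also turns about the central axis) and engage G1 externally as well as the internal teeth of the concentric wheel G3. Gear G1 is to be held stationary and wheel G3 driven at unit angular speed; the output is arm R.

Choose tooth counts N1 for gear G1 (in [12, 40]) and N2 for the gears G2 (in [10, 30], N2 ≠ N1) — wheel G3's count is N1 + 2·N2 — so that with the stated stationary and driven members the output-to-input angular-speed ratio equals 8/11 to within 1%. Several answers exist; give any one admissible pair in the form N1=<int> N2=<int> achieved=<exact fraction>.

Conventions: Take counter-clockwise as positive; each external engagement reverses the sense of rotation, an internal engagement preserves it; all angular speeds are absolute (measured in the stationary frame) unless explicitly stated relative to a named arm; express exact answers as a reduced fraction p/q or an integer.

N1=12 N2=10 achieved=8/11

class = planetary set [ratio 8/11 wanted; Willis about the carrier]
Willis with ω_sun = 0: ω_arm/ω_ring = N3/(N1+N3); set equal to 8/11  ⇒  N3/N1 = (8/11)/(1 − 8/11) = 8/3
N3 = N1 + 2·N2  ⇒  N2/N1 = (N3/N1 − 1)/2 = (8/3 − 1)/2 = 5/6
smallest multiple with N1 ≥ 12 and N2 ≥ 10: k = 2  ⇒  N1 = 2·6 = 12, N2 = 2·5 = 10 (N1 ≤ 40, N2 ≤ 30, N2 ≠ N1 ✓), N3 = 12 + 2·10 = 32
check: N3/(N1+N3) with N1 = 12, N3 = 32 gives 8/11; |achieved − target| = 0 ≤ 2/275 ✓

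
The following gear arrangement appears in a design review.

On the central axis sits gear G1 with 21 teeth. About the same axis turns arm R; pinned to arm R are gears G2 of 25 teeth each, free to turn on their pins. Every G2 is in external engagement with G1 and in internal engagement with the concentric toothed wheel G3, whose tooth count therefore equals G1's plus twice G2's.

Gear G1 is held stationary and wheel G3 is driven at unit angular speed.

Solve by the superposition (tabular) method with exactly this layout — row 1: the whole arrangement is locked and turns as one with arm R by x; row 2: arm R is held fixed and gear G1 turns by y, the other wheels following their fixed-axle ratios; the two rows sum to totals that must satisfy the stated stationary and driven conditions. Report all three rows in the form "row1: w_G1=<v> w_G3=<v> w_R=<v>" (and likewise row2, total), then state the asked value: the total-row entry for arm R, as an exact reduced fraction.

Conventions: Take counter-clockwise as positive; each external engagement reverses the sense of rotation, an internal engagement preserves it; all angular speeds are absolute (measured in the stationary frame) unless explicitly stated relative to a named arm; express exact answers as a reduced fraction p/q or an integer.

row1: w_G1=71/92 w_G3=71/92 w_R=71/92
row2: w_G1=-71/92 w_G3=21/92 w_R=0
total: w_G1=0 w_G3=1 w_R=71/92
asked value: 71/92

class = planetary set [G3 = 21+2·25 = 71; Willis about the carrier]
row 1: whole set turns with the arm by x
row 2: sun turns y, ring = −(21/71)·y, arm 0
boundary: total ω_sun = x + y = 0 and total ω_ring = x − (21/71)·y = 1  ⇒  y = -71/92, x = 71/92
row 2 ring = −(21/71)·(-71/92) = 21/92
totals (row 1 + row 2): sun 71/92 + (-71/92) = 0, ring 71/92 + 21/92 = 1, arm 71/92 + 0 = 71/92
asked cell (total, arm) = 71/92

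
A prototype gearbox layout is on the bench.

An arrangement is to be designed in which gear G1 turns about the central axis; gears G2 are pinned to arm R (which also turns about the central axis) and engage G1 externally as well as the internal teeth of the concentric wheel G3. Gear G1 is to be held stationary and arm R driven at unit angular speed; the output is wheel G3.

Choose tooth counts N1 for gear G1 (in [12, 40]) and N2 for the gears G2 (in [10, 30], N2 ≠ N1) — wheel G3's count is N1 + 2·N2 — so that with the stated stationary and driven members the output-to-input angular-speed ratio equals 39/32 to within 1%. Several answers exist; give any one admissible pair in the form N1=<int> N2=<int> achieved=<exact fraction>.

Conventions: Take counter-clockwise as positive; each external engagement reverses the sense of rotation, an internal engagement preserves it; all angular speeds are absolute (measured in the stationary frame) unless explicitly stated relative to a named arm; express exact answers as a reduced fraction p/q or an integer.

N1=14 N2=25 achieved=39/32

planetary set to be sized for 39/32 (Willis relation)
Willis with ω_sun = 0: ω_ring/ω_arm = (N1+N3)/N3; set equal to 39/32  ⇒  N3/N1 = 1/(39/32 − 1) = 32/7
N3 = N1 + 2·N2  ⇒  N2/N1 = (N3/N1 − 1)/2 = (32/7 − 1)/2 = 25/14
smallest multiple with N1 ≥ 12 and N2 ≥ 10: k = 1  ⇒  N1 = 1·14 = 14, N2 = 1·25 = 25 (N1 ≤ 40, N2 ≤ 30, N2 ≠ N1 ✓), N3 = 14 + 2·25 = 64
check: (N1+N3)/N3 with N1 = 14, N3 = 64 gives 39/32; |achieved − target| = 0 ≤ 39/3200 ✓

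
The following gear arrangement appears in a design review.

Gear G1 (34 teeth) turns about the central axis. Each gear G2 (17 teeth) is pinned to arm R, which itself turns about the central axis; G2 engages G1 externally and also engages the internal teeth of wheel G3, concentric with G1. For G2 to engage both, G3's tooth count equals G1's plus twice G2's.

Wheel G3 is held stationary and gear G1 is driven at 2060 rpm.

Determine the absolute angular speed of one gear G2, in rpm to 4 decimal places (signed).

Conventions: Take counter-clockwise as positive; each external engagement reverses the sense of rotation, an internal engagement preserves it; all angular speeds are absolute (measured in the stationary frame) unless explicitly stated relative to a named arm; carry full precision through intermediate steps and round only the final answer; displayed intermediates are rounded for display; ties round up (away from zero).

-2060.0000 rpm

class = planetary set [G3 = 34+2·17 = 68; Willis about the carrier]
normalise by the input: solve with ω_sun = 1, then scale by 2060 rpm
ring teeth: 34 + 2·17 = 68
34(ω_sun−ω_arm) = −68(ω_ring−ω_arm),  ω_ring = 0, ω_sun = 1
34(1−ω_arm) = −68(0−ω_arm)  ⇒  102·ω_arm = 34  ⇒  ω_arm = 1/3
sun–planet mesh: 34·(1−1/3) = −17·(ω_p−ω_arm)  ⇒  ω_p−ω_arm = -4/3
ω_p = 1/3 − 4/3 = -1
scale: ω_p = -1 × 2060 rpm = -2060.0000 rpm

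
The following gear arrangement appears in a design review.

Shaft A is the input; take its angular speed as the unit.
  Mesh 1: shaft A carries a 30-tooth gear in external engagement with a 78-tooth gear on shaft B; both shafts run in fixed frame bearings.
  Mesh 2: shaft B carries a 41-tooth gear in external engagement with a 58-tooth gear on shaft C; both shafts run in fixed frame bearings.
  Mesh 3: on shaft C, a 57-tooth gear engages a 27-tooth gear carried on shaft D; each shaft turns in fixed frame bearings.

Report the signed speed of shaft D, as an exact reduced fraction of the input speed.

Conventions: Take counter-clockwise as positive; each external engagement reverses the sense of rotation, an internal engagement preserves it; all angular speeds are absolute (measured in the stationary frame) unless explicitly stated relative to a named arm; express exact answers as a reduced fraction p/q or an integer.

3-mesh fixed-axis compound train (all bearings frame-fixed)
mesh 1 [30T→78T]: |ω|/ω_in = 1×30/78 = 5/13, sense flips to −
mesh 2 [41T→58T]: |ω|/ω_in = (5/13)×41/58 = 205/754, sense flips to +
mesh 3 [57T→27T]: |ω|/ω_in = (205/754)×57/27 = 3895/6786, sense flips to −
signed output speed (× input speed) = -3895/6786

-3895/6786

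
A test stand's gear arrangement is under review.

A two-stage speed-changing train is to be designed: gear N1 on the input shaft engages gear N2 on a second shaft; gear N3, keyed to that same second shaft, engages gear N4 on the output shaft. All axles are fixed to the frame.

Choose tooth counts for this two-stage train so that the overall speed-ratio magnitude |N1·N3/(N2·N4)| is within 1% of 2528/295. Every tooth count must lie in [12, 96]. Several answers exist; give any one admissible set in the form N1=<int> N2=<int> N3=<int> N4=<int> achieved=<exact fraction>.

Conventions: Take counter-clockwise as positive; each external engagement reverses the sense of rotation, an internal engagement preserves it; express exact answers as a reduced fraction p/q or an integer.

class = fixed-axis compound train [2-stage, 2528/295 wanted]
target = 2528/295 in lowest terms: an exact hit needs N1·N3 = k·2528 and N2·N4 = k·295 for one integer k, every count in [12, 96]; additionally prefer no 1:1 stage (N1 ≠ N2, N3 ≠ N4)
k = 1…2: no 1:1-free in-range split of k·2528 and k·295 into factor pairs; take k = 3
k = 3: N1·N3 = 7584 = 79·96, N2·N4 = 885 = 15·59
achieved = 79·96/(15·59) = 2528/295; |achieved − target| = 0 ≤ 632/7375 ✓

N1=79 N2=15 N3=96 N4=59 achieved=2528/295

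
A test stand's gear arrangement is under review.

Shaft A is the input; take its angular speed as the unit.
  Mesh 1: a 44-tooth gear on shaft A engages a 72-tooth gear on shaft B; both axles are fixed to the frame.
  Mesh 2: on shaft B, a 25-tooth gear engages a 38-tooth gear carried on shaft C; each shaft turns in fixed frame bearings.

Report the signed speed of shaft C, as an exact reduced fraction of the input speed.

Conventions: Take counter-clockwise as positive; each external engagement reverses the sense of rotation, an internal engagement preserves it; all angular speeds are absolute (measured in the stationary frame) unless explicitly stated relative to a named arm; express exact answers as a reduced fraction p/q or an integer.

2-mesh fixed-axis compound train (all bearings frame-fixed)
mesh 1 [44T→72T]: |ω|/ω_in = 1×44/72 = 11/18, sense flips to −
mesh 2 [25T→38T]: |ω|/ω_in = (11/18)×25/38 = 275/684, sense flips to +
signed output speed (× input speed) = 275/684

275/684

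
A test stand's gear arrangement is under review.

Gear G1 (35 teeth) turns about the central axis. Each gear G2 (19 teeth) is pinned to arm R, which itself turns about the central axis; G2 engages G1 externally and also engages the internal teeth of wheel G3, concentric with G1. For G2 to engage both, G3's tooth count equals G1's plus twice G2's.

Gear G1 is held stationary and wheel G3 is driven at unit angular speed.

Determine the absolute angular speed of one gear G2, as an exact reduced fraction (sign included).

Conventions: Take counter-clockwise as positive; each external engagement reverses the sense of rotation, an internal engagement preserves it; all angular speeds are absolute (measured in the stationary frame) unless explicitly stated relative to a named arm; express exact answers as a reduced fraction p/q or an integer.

planetary set (35T centre, 19T on arm, 73T internal) — Willis relation
ring teeth: 35 + 2·19 = 73
35(ω_sun−ω_arm) = −73(ω_ring−ω_arm),  ω_sun = 0, ω_ring = 1
35(0−ω_arm) = −73(1−ω_arm)  ⇒  108·ω_arm = 73  ⇒  ω_arm = 73/108
sun–planet mesh: 35·(0−73/108) = −19·(ω_p−ω_arm)  ⇒  ω_p−ω_arm = 2555/2052
ω_p = 73/108 + 2555/2052 = 73/38
exact speed ratio = 73/38

73/38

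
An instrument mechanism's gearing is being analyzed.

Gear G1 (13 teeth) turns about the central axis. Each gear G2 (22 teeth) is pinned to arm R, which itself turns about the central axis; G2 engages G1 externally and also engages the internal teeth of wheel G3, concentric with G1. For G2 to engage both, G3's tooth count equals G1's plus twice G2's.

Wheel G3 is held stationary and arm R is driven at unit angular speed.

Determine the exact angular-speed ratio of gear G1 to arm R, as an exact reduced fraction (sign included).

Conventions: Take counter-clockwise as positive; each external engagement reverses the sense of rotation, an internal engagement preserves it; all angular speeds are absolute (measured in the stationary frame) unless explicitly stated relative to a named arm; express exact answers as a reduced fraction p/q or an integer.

topology: planetary set — G1 13T / G2 22T / G3 57T, arm = carrier (Willis)
ring teeth: 13 + 2·22 = 57
13(ω_sun−ω_arm) = −57(ω_ring−ω_arm),  ω_ring = 0, ω_arm = 1
ω_sun = 1 − (57/13)(0−1) = 70/13
ω_out/ω_in = 70/13

70/13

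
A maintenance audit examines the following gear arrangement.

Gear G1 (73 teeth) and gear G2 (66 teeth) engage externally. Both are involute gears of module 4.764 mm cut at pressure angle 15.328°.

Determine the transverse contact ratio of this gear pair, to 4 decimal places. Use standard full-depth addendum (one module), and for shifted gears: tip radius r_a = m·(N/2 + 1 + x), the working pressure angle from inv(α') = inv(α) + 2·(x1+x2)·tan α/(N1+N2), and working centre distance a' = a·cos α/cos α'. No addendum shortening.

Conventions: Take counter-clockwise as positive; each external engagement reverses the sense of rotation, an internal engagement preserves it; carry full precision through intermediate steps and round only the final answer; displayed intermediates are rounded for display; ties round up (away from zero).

2.1509

topology: single-mesh involute geometry — m = 4.764, 73T/66T pair
base radii: r_b1 = 167.700588, r_b2 = 151.619710
tip radii: r_a1 = 178.650000, r_a2 = 161.976000
no profile shift: α' = α, a' = a
action lengths: √(r_a1²−r_b1²) = 61.581939, √(r_a2²−r_b2²) = 56.988491
base pitch p_b = π·m·cos α = 14.434163
CR = (61.581939 + 56.988491 − 331.098000·sin 15.32800°)/14.434163 = 2.150906
contact ratio ≈ 2.1509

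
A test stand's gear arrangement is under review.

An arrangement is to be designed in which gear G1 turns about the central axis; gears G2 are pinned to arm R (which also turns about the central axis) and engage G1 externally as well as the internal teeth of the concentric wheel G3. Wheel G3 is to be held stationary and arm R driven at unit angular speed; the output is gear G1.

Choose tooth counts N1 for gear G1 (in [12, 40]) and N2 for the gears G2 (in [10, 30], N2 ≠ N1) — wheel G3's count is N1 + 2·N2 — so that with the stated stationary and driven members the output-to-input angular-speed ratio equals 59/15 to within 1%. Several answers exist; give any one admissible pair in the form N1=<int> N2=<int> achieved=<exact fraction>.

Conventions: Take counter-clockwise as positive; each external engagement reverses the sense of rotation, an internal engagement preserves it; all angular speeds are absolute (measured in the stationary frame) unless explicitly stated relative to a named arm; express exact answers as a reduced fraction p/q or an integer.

topology: planetary set — design target 59/15, arm = carrier (Willis)
Willis with ω_ring = 0: ω_sun/ω_arm = (N1+N3)/N1; set equal to 59/15  ⇒  N3/N1 = 59/15 − 1 = 44/15
N3 = N1 + 2·N2  ⇒  N2/N1 = (N3/N1 − 1)/2 = (44/15 − 1)/2 = 29/30
smallest multiple with N1 ≥ 12 and N2 ≥ 10: k = 1  ⇒  N1 = 1·30 = 30, N2 = 1·29 = 29 (N1 ≤ 40, N2 ≤ 30, N2 ≠ N1 ✓), N3 = 30 + 2·29 = 88
check: (N1+N3)/N1 with N1 = 30, N3 = 88 gives 59/15; |achieved − target| = 0 ≤ 59/1500 ✓

N1=30 N2=29 achieved=59/15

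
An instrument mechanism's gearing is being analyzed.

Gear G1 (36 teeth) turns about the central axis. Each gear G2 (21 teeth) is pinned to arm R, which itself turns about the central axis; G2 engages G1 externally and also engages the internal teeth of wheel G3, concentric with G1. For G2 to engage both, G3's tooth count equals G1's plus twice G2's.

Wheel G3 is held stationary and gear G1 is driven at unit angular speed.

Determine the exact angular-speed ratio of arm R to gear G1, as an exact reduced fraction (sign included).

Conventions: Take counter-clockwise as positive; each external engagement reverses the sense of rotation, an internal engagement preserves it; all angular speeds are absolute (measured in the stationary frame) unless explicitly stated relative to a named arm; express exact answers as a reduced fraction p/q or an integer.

planetary set (36T centre, 21T on arm, 78T internal) — Willis relation
ring teeth: 36 + 2·21 = 78
36(ω_sun−ω_arm) = −78(ω_ring−ω_arm),  ω_ring = 0, ω_sun = 1
36(1−ω_arm) = −78(0−ω_arm)  ⇒  114·ω_arm = 36  ⇒  ω_arm = 6/19
ω_out/ω_in = 6/19

6/19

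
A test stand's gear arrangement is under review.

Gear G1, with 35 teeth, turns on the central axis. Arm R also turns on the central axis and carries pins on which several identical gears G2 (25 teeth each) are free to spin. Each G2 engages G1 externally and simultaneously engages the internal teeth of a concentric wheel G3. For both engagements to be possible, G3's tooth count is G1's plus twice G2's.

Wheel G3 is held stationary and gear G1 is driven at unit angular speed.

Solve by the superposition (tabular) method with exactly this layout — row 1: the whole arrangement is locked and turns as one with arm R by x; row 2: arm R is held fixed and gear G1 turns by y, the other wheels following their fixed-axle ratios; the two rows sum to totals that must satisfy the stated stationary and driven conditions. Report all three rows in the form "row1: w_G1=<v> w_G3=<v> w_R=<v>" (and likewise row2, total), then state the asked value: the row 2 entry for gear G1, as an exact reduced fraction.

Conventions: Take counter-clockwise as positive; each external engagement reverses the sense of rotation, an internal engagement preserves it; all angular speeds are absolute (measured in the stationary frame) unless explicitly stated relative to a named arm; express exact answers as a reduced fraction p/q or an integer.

row1: w_G1=7/24 w_G3=7/24 w_R=7/24
row2: w_G1=17/24 w_G3=-7/24 w_R=0
total: w_G1=1 w_G3=0 w_R=7/24
asked value: 17/24

recognized (axles ride arm R): planetary set, 35/25/85 teeth
superposition row 1 [locked train]: every member turns x
superposition row 2 [arm held]: sun y, ring −(35/85)·y, arm 0
boundary: total ω_ring = x − (35/85)·y = 0 and total ω_sun = x + y = 1  ⇒  y = 17/24, x = 7/24
row 2 ring = −(35/85)·17/24 = -7/24
totals (row 1 + row 2): sun 7/24 + 17/24 = 1, ring 7/24 + (-7/24) = 0, arm 7/24 + 0 = 7/24
asked cell (row2, sun) = 17/24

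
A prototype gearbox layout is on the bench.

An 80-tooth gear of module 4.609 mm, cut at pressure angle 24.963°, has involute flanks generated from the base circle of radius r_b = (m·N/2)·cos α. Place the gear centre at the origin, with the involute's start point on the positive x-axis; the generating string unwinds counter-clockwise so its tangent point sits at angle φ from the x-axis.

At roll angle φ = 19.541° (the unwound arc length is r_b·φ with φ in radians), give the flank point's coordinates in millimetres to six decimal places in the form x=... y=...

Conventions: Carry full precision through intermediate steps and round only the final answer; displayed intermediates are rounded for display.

x=176.576897 y=2.184561

class = single-mesh tooth geometry [base-circle involute, m = 4.609, 80T]
pitch radius r_p = m·N/2 = 4.609·80/2 = 184.360000
base radius r_b = r_p·cos α = 184.360000·cos 24.963° = 167.137183
roll angle φ = 19.541° = 0.34105479 rad
x = r_b·(cos φ + φ·sin φ) = 176.576897
y = r_b·(sin φ − φ·cos φ) = 2.184561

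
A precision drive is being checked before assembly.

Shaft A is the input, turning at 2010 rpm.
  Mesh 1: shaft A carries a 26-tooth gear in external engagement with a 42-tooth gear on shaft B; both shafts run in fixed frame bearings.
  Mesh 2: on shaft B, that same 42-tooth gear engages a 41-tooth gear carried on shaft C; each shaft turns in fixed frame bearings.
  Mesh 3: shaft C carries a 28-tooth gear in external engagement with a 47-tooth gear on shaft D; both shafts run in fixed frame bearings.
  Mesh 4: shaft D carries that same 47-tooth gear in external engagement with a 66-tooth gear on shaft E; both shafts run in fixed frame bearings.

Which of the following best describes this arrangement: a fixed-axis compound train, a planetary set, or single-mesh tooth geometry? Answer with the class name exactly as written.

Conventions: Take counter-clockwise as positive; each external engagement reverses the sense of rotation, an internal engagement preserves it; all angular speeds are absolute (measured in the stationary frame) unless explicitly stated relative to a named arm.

fixed-axis compound train

topology: fixed-axis compound train — 4 meshes, A→E
classification: fixed-axis compound train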